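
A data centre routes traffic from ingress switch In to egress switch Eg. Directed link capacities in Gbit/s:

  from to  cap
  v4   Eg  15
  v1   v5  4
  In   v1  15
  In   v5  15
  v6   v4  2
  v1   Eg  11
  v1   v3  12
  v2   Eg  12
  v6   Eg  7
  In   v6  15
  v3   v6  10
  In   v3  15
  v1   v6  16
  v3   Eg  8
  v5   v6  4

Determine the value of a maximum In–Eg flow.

28

Augment In→v1→Eg: bottleneck 11, flow now 11.
Augment In→v3→Eg: bottleneck 8, flow now 19.
Augment In→v6→Eg: bottleneck 7, flow now 26.
Augment In→v6→v4→Eg: bottleneck 2, flow now 28.
No augmenting path remains; maximum flow = 28.
In the residual graph, reachable from In: {In, v1, v3, v5, v6}.
Min-cut edges: v1→Eg (11), v3→Eg (8), v6→v4 (2), v6→Eg (7); capacity 11 + 8 + 2 + 7 = 28.
This cut is saturated, so no flow can exceed 28.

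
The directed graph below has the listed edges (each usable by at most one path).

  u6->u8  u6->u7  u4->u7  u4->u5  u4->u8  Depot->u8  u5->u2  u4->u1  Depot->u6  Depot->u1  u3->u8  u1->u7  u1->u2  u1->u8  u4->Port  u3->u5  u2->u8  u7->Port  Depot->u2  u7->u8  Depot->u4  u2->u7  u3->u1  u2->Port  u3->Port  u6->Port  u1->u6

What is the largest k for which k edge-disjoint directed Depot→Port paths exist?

Assign every edge capacity 1; by Menger, the answer equals the max flow.
Path Depot→u2→Port (+1); total 1.
Path Depot→u4→Port (+1); total 2.
Path Depot→u6→Port (+1); total 3.
Path Depot→u1→u7→Port (+1); total 4.
No residual Depot→Port path; max flow = 4.
Certifying cut of size 4: {Depot→u1, Depot→u2, Depot→u4, Depot→u6}.

4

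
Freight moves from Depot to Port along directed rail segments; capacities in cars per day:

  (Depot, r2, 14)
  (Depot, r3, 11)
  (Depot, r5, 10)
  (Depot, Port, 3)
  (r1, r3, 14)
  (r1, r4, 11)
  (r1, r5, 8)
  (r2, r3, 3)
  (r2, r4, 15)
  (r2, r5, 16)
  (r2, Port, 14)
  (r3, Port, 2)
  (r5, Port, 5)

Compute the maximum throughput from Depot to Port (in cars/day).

Augment Depot→Port: bottleneck 3, flow now 3.
Augment Depot→r2→Port: bottleneck 14, flow now 17.
Augment Depot→r3→Port: bottleneck 2, flow now 19.
Augment Depot→r5→Port: bottleneck 5, flow now 24.
No augmenting path remains; maximum flow = 24.
In the residual graph, reachable from Depot: {Depot, r3, r5}.
Min-cut edges: Depot→r2 (14), Depot→Port (3), r3→Port (2), r5→Port (5); capacity 14 + 3 + 2 + 5 = 24.
This cut is saturated, so no flow can exceed 24.

24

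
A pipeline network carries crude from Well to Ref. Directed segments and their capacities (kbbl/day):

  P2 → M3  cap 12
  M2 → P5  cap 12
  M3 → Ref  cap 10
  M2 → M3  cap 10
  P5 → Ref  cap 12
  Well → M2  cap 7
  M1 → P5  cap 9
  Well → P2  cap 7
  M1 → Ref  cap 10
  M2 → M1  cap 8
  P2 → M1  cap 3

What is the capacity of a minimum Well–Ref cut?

Augment Well→P2→M1→Ref: bottleneck 3, flow now 3.
Augment Well→P2→M3→Ref: bottleneck 4, flow now 7.
Augment Well→M2→P5→Ref: bottleneck 7, flow now 14.
No augmenting path remains; maximum flow = 14.
By max-flow min-cut, the minimum cut capacity equals the max flow.
In the residual graph, reachable from Well: {Well}.
Min-cut edges: Well→P2 (7), Well→M2 (7); capacity 7 + 7 = 14.

14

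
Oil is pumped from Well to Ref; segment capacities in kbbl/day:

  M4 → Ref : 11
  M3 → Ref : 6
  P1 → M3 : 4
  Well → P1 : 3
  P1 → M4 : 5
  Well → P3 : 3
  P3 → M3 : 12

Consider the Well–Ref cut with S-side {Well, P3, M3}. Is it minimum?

No — its capacity is 9, but the minimum cut has capacity 6.

Given cut capacity: 3 + 6 = 9.
Augment Well→P3→M3→Ref: bottleneck 3, flow now 3.
Augment Well→P1→M4→Ref: bottleneck 3, flow now 6.
No augmenting path remains; maximum flow = 6.
In the residual graph, reachable from Well: {Well}.
Min-cut edges: Well→P3 (3), Well→P1 (3); capacity 3 + 3 = 6.
Cut capacity 9 exceeds the max flow 6, so it is not minimum.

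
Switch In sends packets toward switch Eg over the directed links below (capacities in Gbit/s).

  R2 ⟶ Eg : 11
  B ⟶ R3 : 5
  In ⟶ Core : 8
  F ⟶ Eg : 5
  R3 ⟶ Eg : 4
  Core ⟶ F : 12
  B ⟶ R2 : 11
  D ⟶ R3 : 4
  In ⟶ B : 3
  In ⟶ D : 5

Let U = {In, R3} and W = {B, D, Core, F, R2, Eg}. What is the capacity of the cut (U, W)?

Edges leaving {In, R3}: In→B (3), In→D (5), In→Core (8), R3→Eg (4).
Cut capacity = 3 + 5 + 8 + 4 = 20.

20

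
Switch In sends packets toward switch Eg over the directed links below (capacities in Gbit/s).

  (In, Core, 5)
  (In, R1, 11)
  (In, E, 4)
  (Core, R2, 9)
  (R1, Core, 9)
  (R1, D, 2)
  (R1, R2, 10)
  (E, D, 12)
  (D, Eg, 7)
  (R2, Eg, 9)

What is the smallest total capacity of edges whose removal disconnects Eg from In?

Augment In→Core→R2→Eg: bottleneck 5, flow now 5.
Augment In→R1→D→Eg: bottleneck 2, flow now 7.
Augment In→R1→R2→Eg: bottleneck 4, flow now 11.
Augment In→E→D→Eg: bottleneck 4, flow now 15.
No augmenting path remains; maximum flow = 15.
By max-flow min-cut, the minimum cut capacity equals the max flow.
In the residual graph, reachable from In: {In, Core, R1, R2}.
Min-cut edges: In→E (4), R1→D (2), R2→Eg (9); capacity 4 + 2 + 9 = 15.

15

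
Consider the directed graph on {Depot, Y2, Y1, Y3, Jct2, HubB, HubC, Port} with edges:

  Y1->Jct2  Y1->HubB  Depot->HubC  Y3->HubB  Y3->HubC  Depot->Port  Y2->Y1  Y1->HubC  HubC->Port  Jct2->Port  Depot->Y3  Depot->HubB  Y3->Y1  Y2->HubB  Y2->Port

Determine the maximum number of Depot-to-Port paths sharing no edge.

3

Assign every edge capacity 1; by Menger, the answer equals the max flow.
Path Depot→Port (+1); total 1.
Path Depot→HubC→Port (+1); total 2.
Path Depot→Y3→Y1→Jct2→Port (+1); total 3.
No residual Depot→Port path; max flow = 3.
Certifying cut of size 3: {Depot→HubC, Depot→Port, Depot→Y3}.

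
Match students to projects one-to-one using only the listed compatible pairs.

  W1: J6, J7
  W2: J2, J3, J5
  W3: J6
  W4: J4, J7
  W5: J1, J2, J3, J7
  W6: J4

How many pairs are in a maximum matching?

5

Unit-capacity flow: source→left, listed edges, right→sink; max matching = max flow.
Augmenting path W1→J6 (+1); matched 1.
Augmenting path W2→J2 (+1); matched 2.
Augmenting path W4→J4 (+1); matched 3.
Augmenting path W5→J1 (+1); matched 4.
Augmenting path W3→J6→W1→J7 (+1); matched 5.
No augmenting path remains; maximum matching = 5.
König certificate: {W2, W5, J4, J6, J7} is a vertex cover of size 5 (every listed pair touches it), so no matching can be larger.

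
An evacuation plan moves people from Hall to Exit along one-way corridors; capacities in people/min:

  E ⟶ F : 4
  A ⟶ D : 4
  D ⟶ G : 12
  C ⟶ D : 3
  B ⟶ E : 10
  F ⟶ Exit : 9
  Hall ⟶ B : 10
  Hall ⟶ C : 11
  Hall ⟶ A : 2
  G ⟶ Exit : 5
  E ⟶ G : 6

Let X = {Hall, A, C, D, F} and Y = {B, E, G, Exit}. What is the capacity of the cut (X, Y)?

Edges leaving {Hall, A, C, D, F}: Hall→B (10), D→G (12), F→Exit (9).
Cut capacity = 10 + 12 + 9 = 31.

31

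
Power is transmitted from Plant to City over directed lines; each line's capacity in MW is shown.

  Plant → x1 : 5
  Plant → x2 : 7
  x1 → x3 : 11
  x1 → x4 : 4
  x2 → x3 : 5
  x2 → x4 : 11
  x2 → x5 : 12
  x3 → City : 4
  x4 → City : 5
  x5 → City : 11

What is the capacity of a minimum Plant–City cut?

12

Augment Plant→x1→x3→City: bottleneck 4, flow now 4.
Augment Plant→x1→x4→City: bottleneck 1, flow now 5.
Augment Plant→x2→x4→City: bottleneck 4, flow now 9.
Augment Plant→x2→x5→City: bottleneck 3, flow now 12.
No augmenting path remains; maximum flow = 12.
By max-flow min-cut, the minimum cut capacity equals the max flow.
In the residual graph, reachable from Plant: {Plant}.
Min-cut edges: Plant→x1 (5), Plant→x2 (7); capacity 5 + 7 = 12.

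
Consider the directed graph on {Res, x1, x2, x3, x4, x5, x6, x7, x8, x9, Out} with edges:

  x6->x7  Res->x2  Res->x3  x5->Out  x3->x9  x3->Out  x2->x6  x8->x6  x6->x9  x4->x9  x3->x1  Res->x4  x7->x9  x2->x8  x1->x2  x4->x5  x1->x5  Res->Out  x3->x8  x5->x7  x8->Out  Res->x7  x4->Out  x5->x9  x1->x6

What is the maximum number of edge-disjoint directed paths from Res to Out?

4

Assign every edge capacity 1; by Menger, the answer equals the max flow.
Path Res→Out (+1); total 1.
Path Res→x3→Out (+1); total 2.
Path Res→x4→Out (+1); total 3.
Path Res→x2→x8→Out (+1); total 4.
No residual Res→Out path; max flow = 4.
Certifying cut of size 4: {Res→Out, Res→x2, Res→x3, Res→x4}.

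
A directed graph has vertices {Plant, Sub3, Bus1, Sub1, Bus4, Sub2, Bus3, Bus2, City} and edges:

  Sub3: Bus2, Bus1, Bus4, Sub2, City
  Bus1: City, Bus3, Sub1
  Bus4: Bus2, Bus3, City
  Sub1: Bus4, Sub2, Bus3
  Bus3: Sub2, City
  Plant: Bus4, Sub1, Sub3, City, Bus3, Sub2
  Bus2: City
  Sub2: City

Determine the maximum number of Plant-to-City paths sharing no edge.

Assign every edge capacity 1; by Menger, the answer equals the max flow.
Path Plant→City (+1); total 1.
Path Plant→Sub3→City (+1); total 2.
Path Plant→Bus4→City (+1); total 3.
Path Plant→Sub2→City (+1); total 4.
Path Plant→Bus3→City (+1); total 5.
Path Plant→Sub1→Bus4→Bus2→City (+1); total 6.
No residual Plant→City path; max flow = 6.
Certifying cut of size 6: {Plant→Bus3, Plant→Bus4, Plant→City, Plant→Sub1, Plant→Sub2, Plant→Sub3}.

6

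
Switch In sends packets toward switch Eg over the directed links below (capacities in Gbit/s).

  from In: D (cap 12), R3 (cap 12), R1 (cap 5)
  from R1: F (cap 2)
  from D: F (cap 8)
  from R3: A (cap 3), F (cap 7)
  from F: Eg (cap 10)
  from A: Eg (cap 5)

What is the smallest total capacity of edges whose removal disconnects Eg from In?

13

Augment In→R1→F→Eg: bottleneck 2, flow now 2.
Augment In→D→F→Eg: bottleneck 8, flow now 10.
Augment In→R3→A→Eg: bottleneck 3, flow now 13.
No augmenting path remains; maximum flow = 13.
By max-flow min-cut, the minimum cut capacity equals the max flow.
In the residual graph, reachable from In: {In, R1, D, R3, F}.
Min-cut edges: R3→A (3), F→Eg (10); capacity 3 + 10 = 13.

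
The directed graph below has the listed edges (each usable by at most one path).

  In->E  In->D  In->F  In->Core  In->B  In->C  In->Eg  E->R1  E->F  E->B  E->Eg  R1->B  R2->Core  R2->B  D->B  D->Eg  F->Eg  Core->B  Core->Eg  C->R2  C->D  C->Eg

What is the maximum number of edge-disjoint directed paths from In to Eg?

6

Assign every edge capacity 1; by Menger, the answer equals the max flow.
Path In→Eg (+1); total 1.
Path In→E→Eg (+1); total 2.
Path In→D→Eg (+1); total 3.
Path In→F→Eg (+1); total 4.
Path In→Core→Eg (+1); total 5.
Path In→C→Eg (+1); total 6.
No residual In→Eg path; max flow = 6.
Certifying cut of size 6: {In→C, In→Core, In→D, In→E, In→Eg, In→F}.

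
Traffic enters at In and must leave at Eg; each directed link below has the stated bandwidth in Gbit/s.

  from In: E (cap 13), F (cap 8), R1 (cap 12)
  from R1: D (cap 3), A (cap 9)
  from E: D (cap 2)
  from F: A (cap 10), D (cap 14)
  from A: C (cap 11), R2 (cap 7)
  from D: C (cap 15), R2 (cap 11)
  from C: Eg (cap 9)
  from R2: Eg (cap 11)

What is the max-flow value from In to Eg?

20

Augment In→R1→A→C→Eg: bottleneck 9, flow now 9.
Augment In→R1→D→R2→Eg: bottleneck 3, flow now 12.
Augment In→E→D→R2→Eg: bottleneck 2, flow now 14.
Augment In→F→A→R2→Eg: bottleneck 6, flow now 20.
No augmenting path remains; maximum flow = 20.
In the residual graph, reachable from In: {In, R1, E, F, A, D, C, R2}.
Min-cut edges: C→Eg (9), R2→Eg (11); capacity 9 + 11 = 20.
This cut is saturated, so no flow can exceed 20.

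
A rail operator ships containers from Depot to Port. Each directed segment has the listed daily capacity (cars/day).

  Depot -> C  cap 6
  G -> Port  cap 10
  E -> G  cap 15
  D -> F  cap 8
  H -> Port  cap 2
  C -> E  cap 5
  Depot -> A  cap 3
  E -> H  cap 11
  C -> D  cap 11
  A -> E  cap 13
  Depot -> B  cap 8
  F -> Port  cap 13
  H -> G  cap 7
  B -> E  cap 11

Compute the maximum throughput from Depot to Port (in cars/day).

17

Augment Depot→A→E→G→Port: bottleneck 3, flow now 3.
Augment Depot→B→E→G→Port: bottleneck 7, flow now 10.
Augment Depot→B→E→H→Port: bottleneck 1, flow now 11.
Augment Depot→C→D→F→Port: bottleneck 6, flow now 17.
No augmenting path remains; maximum flow = 17.
In the residual graph, reachable from Depot: {Depot}.
Min-cut edges: Depot→A (3), Depot→B (8), Depot→C (6); capacity 3 + 8 + 6 = 17.
This cut is saturated, so no flow can exceed 17.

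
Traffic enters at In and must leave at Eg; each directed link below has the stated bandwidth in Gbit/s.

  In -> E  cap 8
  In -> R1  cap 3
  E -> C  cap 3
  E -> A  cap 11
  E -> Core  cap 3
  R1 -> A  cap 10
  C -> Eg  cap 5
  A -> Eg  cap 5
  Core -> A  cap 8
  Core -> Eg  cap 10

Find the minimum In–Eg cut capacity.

Augment In→E→C→Eg: bottleneck 3, flow now 3.
Augment In→E→A→Eg: bottleneck 5, flow now 8.
Augment In→R1→A→E→Core→Eg: bottleneck 3, flow now 11. (uses reverse residual edge)
No augmenting path remains; maximum flow = 11.
By max-flow min-cut, the minimum cut capacity equals the max flow.
In the residual graph, reachable from In: {In}.
Min-cut edges: In→E (8), In→R1 (3); capacity 8 + 3 = 11.

11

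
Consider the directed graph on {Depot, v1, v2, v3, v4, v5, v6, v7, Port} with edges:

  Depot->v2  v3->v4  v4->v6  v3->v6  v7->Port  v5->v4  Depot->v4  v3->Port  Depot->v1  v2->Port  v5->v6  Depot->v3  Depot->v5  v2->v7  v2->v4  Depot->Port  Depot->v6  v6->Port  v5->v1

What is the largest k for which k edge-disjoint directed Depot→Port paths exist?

4

Assign every edge capacity 1; by Menger, the answer equals the max flow.
Path Depot→Port (+1); total 1.
Path Depot→v2→Port (+1); total 2.
Path Depot→v3→Port (+1); total 3.
Path Depot→v6→Port (+1); total 4.
No residual Depot→Port path; max flow = 4.
Certifying cut of size 4: {Depot→Port, Depot→v2, Depot→v3, v6→Port}.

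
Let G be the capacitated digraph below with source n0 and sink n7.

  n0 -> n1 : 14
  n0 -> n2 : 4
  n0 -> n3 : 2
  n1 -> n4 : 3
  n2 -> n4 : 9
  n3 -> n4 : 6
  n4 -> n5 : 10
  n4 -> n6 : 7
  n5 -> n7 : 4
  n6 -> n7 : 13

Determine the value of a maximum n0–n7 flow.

9

Augment n0→n1→n4→n5→n7: bottleneck 3, flow now 3.
Augment n0→n2→n4→n5→n7: bottleneck 1, flow now 4.
Augment n0→n2→n4→n6→n7: bottleneck 3, flow now 7.
Augment n0→n3→n4→n6→n7: bottleneck 2, flow now 9.
No augmenting path remains; maximum flow = 9.
In the residual graph, reachable from n0: {n0, n1}.
Min-cut edges: n0→n2 (4), n0→n3 (2), n1→n4 (3); capacity 4 + 2 + 3 = 9.
This cut is saturated, so no flow can exceed 9.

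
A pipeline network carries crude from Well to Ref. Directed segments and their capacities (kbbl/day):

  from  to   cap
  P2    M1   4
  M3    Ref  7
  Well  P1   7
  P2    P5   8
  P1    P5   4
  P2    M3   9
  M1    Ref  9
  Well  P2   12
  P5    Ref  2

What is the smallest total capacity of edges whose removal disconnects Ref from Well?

13

Augment Well→P2→M3→Ref: bottleneck 7, flow now 7.
Augment Well→P2→M1→Ref: bottleneck 4, flow now 11.
Augment Well→P2→P5→Ref: bottleneck 1, flow now 12.
Augment Well→P1→P5→Ref: bottleneck 1, flow now 13.
No augmenting path remains; maximum flow = 13.
By max-flow min-cut, the minimum cut capacity equals the max flow.
In the residual graph, reachable from Well: {Well, P2, P1, M3, P5}.
Min-cut edges: P2→M1 (4), M3→Ref (7), P5→Ref (2); capacity 4 + 7 + 2 = 13.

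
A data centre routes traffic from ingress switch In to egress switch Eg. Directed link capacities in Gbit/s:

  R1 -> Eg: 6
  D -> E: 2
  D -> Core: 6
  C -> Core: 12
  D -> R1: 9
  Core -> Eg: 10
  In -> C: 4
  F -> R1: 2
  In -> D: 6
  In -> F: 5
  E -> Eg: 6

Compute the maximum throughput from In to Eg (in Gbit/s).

12

Augment In→D→E→Eg: bottleneck 2, flow now 2.
Augment In→D→Core→Eg: bottleneck 4, flow now 6.
Augment In→C→Core→Eg: bottleneck 4, flow now 10.
Augment In→F→R1→Eg: bottleneck 2, flow now 12.
No augmenting path remains; maximum flow = 12.
In the residual graph, reachable from In: {In, F}.
Min-cut edges: In→D (6), In→C (4), F→R1 (2); capacity 6 + 4 + 2 = 12.
This cut is saturated, so no flow can exceed 12.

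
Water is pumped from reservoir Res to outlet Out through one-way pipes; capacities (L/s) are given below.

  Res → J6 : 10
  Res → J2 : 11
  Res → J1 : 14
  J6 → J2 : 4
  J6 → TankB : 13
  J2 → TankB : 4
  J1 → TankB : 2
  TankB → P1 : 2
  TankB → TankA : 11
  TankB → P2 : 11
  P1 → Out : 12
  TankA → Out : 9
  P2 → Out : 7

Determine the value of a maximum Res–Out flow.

16

Augment Res→J6→TankB→P1→Out: bottleneck 2, flow now 2.
Augment Res→J6→TankB→TankA→Out: bottleneck 8, flow now 10.
Augment Res→J2→TankB→TankA→Out: bottleneck 1, flow now 11.
Augment Res→J2→TankB→P2→Out: bottleneck 3, flow now 14.
Augment Res→J1→TankB→P2→Out: bottleneck 2, flow now 16.
No augmenting path remains; maximum flow = 16.
In the residual graph, reachable from Res: {Res, J2, J1}.
Min-cut edges: Res→J6 (10), J2→TankB (4), J1→TankB (2); capacity 10 + 4 + 2 = 16.
This cut is saturated, so no flow can exceed 16.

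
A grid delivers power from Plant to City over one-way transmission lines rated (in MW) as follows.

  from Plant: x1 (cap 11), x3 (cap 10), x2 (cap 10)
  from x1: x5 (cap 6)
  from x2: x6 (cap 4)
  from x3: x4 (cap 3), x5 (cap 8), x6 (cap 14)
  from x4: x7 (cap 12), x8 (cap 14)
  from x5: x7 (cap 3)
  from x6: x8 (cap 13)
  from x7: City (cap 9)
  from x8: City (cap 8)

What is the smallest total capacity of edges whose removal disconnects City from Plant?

14

Augment Plant→x1→x5→x7→City: bottleneck 3, flow now 3.
Augment Plant→x2→x6→x8→City: bottleneck 4, flow now 7.
Augment Plant→x3→x4→x7→City: bottleneck 3, flow now 10.
Augment Plant→x3→x6→x8→City: bottleneck 4, flow now 14.
No augmenting path remains; maximum flow = 14.
By max-flow min-cut, the minimum cut capacity equals the max flow.
In the residual graph, reachable from Plant: {Plant, x1, x2, x3, x5, x6, x8}.
Min-cut edges: x3→x4 (3), x5→x7 (3), x8→City (8); capacity 3 + 3 + 8 = 14.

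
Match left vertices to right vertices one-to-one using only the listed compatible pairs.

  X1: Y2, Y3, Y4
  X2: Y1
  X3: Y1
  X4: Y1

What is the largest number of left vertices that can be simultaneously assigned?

2

Unit-capacity flow: source→left, listed edges, right→sink; max matching = max flow.
Augmenting path X1→Y2 (+1); matched 1.
Augmenting path X2→Y1 (+1); matched 2.
No augmenting path remains; maximum matching = 2.
König certificate: {X1, Y1} is a vertex cover of size 2 (every listed pair touches it), so no matching can be larger.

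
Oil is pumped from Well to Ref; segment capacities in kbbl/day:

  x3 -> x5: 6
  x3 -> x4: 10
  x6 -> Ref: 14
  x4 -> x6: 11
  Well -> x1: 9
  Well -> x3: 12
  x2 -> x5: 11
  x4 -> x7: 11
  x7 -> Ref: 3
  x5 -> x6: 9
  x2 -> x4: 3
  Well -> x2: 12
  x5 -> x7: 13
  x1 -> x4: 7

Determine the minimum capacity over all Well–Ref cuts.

Augment Well→x1→x4→x6→Ref: bottleneck 7, flow now 7.
Augment Well→x2→x4→x6→Ref: bottleneck 3, flow now 10.
Augment Well→x2→x5→x6→Ref: bottleneck 4, flow now 14.
Augment Well→x2→x5→x7→Ref: bottleneck 3, flow now 17.
No augmenting path remains; maximum flow = 17.
By max-flow min-cut, the minimum cut capacity equals the max flow.
In the residual graph, reachable from Well: {Well, x1, x2, x3, x4, x5, x6, x7}.
Min-cut edges: x6→Ref (14), x7→Ref (3); capacity 14 + 3 = 17.

17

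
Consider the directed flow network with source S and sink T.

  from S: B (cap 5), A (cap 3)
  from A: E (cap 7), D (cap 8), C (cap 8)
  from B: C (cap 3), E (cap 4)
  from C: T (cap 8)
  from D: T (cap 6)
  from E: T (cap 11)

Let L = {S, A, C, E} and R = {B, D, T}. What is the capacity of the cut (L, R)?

Edges leaving {S, A, C, E}: S→B (5), A→D (8), C→T (8), E→T (11).
Cut capacity = 5 + 8 + 8 + 11 = 32.

32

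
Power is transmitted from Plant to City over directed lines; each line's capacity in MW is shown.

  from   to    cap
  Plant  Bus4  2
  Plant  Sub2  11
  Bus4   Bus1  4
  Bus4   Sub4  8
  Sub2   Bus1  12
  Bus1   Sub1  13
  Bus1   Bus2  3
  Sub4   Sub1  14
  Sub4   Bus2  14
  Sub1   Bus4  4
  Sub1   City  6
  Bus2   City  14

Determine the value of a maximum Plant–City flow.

13

Augment Plant→Bus4→Bus1→Sub1→City: bottleneck 2, flow now 2.
Augment Plant→Sub2→Bus1→Sub1→City: bottleneck 4, flow now 6.
Augment Plant→Sub2→Bus1→Bus2→City: bottleneck 3, flow now 9.
Augment Plant→Sub2→Bus1→Bus4→Sub4→Bus2→City: bottleneck 2, flow now 11. (uses reverse residual edge)
Augment Plant→Sub2→Bus1→Sub1→Bus4→Sub4→Bus2→City: bottleneck 2, flow now 13.
No augmenting path remains; maximum flow = 13.
In the residual graph, reachable from Plant: {Plant}.
Min-cut edges: Plant→Bus4 (2), Plant→Sub2 (11); capacity 2 + 11 = 13.
This cut is saturated, so no flow can exceed 13.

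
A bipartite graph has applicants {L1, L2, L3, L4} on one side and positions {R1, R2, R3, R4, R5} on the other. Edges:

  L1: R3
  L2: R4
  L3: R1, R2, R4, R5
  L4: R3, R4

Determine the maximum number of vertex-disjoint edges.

3

Unit-capacity flow: source→left, listed edges, right→sink; max matching = max flow.
Augmenting path L1→R3 (+1); matched 1.
Augmenting path L2→R4 (+1); matched 2.
Augmenting path L3→R1 (+1); matched 3.
No augmenting path remains; maximum matching = 3.
König certificate: {L3, R3, R4} is a vertex cover of size 3 (every listed pair touches it), so no matching can be larger.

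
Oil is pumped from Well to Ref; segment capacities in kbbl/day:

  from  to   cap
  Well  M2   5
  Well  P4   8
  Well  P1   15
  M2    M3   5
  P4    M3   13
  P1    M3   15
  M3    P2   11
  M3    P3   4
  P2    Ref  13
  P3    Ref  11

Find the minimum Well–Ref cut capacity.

Augment Well→M2→M3→P2→Ref: bottleneck 5, flow now 5.
Augment Well→P4→M3→P2→Ref: bottleneck 6, flow now 11.
Augment Well→P4→M3→P3→Ref: bottleneck 2, flow now 13.
Augment Well→P1→M3→P3→Ref: bottleneck 2, flow now 15.
No augmenting path remains; maximum flow = 15.
By max-flow min-cut, the minimum cut capacity equals the max flow.
In the residual graph, reachable from Well: {Well, M2, P4, P1, M3}.
Min-cut edges: M3→P2 (11), M3→P3 (4); capacity 11 + 4 = 15.

15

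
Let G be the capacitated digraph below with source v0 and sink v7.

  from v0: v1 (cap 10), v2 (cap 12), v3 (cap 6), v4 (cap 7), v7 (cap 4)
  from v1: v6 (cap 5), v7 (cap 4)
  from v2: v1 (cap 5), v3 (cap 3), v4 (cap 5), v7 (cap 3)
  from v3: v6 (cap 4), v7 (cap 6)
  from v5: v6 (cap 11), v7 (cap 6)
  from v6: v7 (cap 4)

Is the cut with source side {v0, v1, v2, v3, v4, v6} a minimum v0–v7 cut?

Given cut capacity: 4 + 4 + 3 + 6 + 4 = 21.
Augment v0→v7: bottleneck 4, flow now 4.
Augment v0→v1→v7: bottleneck 4, flow now 8.
Augment v0→v2→v7: bottleneck 3, flow now 11.
Augment v0→v3→v7: bottleneck 6, flow now 17.
Augment v0→v1→v6→v7: bottleneck 4, flow now 21.
No augmenting path remains; maximum flow = 21.
Cut capacity 21 equals the max flow, so it is a minimum cut.

Yes — it is a minimum cut (capacity 21).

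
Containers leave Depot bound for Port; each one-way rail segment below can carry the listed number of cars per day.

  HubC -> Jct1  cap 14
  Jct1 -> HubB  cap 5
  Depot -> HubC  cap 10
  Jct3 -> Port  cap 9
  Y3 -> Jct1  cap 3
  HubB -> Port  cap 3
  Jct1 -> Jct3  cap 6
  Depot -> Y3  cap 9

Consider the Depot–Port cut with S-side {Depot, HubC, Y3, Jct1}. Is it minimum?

Given cut capacity: 5 + 6 = 11.
Augment Depot→HubC→Jct1→HubB→Port: bottleneck 3, flow now 3.
Augment Depot→HubC→Jct1→Jct3→Port: bottleneck 6, flow now 9.
No augmenting path remains; maximum flow = 9.
In the residual graph, reachable from Depot: {Depot, HubC, Y3, Jct1, HubB}.
Min-cut edges: Jct1→Jct3 (6), HubB→Port (3); capacity 6 + 3 = 9.
Cut capacity 11 exceeds the max flow 9, so it is not minimum.

No — its capacity is 11, but the minimum cut has capacity 9.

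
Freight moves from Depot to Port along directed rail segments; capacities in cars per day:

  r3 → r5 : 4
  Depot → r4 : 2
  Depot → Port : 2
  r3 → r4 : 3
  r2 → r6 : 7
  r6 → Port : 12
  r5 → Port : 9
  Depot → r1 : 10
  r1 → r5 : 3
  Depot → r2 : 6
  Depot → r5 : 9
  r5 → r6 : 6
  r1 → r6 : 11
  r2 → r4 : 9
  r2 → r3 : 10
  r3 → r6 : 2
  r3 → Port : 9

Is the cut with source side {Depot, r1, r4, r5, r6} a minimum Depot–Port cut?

Given cut capacity: 6 + 2 + 9 + 12 = 29.
Augment Depot→Port: bottleneck 2, flow now 2.
Augment Depot→r5→Port: bottleneck 9, flow now 11.
Augment Depot→r1→r6→Port: bottleneck 10, flow now 21.
Augment Depot→r2→r3→Port: bottleneck 6, flow now 27.
No augmenting path remains; maximum flow = 27.
In the residual graph, reachable from Depot: {Depot, r4}.
Min-cut edges: Depot→r1 (10), Depot→r2 (6), Depot→r5 (9), Depot→Port (2); capacity 10 + 6 + 9 + 2 = 27.
Cut capacity 29 exceeds the max flow 27, so it is not minimum.

No — its capacity is 29, but the minimum cut has capacity 27.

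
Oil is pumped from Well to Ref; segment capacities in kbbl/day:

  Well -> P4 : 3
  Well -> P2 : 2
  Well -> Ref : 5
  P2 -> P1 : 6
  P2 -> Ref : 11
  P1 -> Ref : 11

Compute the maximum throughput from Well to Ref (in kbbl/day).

Augment Well→Ref: bottleneck 5, flow now 5.
Augment Well→P2→Ref: bottleneck 2, flow now 7.
No augmenting path remains; maximum flow = 7.
In the residual graph, reachable from Well: {Well, P4}.
Min-cut edges: Well→P2 (2), Well→Ref (5); capacity 2 + 5 = 7.
This cut is saturated, so no flow can exceed 7.

7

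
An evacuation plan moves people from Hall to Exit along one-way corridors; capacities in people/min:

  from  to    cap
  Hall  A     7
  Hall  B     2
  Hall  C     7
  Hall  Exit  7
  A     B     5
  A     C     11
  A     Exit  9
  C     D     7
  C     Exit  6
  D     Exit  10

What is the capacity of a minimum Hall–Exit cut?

Augment Hall→Exit: bottleneck 7, flow now 7.
Augment Hall→A→Exit: bottleneck 7, flow now 14.
Augment Hall→C→Exit: bottleneck 6, flow now 20.
Augment Hall→C→D→Exit: bottleneck 1, flow now 21.
No augmenting path remains; maximum flow = 21.
By max-flow min-cut, the minimum cut capacity equals the max flow.
In the residual graph, reachable from Hall: {Hall, B}.
Min-cut edges: Hall→A (7), Hall→C (7), Hall→Exit (7); capacity 7 + 7 + 7 = 21.

21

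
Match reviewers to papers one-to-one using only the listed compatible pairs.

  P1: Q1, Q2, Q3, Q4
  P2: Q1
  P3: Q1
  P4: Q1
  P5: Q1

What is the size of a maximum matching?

2

Unit-capacity flow: source→left, listed edges, right→sink; max matching = max flow.
Augmenting path P1→Q1 (+1); matched 1.
Augmenting path P2→Q1→P1→Q2 (+1); matched 2.
No augmenting path remains; maximum matching = 2.
König certificate: {P1, Q1} is a vertex cover of size 2 (every listed pair touches it), so no matching can be larger.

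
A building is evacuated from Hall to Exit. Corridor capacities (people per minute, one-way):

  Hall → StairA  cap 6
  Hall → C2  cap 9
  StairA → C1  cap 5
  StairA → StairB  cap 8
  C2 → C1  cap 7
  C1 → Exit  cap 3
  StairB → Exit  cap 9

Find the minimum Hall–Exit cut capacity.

9

Augment Hall→StairA→C1→Exit: bottleneck 3, flow now 3.
Augment Hall→StairA→StairB→Exit: bottleneck 3, flow now 6.
Augment Hall→C2→C1→StairA→StairB→Exit: bottleneck 3, flow now 9. (uses reverse residual edge)
No augmenting path remains; maximum flow = 9.
By max-flow min-cut, the minimum cut capacity equals the max flow.
In the residual graph, reachable from Hall: {Hall, C2, C1}.
Min-cut edges: Hall→StairA (6), C1→Exit (3); capacity 6 + 3 = 9.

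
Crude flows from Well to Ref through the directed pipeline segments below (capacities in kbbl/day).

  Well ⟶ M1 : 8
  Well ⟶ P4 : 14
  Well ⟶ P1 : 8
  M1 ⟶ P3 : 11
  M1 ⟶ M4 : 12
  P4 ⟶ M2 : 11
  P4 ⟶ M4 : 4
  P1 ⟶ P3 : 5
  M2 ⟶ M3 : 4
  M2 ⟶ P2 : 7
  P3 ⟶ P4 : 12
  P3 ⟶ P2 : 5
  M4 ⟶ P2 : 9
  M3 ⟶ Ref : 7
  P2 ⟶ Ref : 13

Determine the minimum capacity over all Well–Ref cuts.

17

Augment Well→M1→P3→P2→Ref: bottleneck 5, flow now 5.
Augment Well→M1→M4→P2→Ref: bottleneck 3, flow now 8.
Augment Well→P4→M2→M3→Ref: bottleneck 4, flow now 12.
Augment Well→P4→M2→P2→Ref: bottleneck 5, flow now 17.
No augmenting path remains; maximum flow = 17.
By max-flow min-cut, the minimum cut capacity equals the max flow.
In the residual graph, reachable from Well: {Well, M1, P4, P1, M2, P3, M4, P2}.
Min-cut edges: M2→M3 (4), P2→Ref (13); capacity 4 + 13 = 17.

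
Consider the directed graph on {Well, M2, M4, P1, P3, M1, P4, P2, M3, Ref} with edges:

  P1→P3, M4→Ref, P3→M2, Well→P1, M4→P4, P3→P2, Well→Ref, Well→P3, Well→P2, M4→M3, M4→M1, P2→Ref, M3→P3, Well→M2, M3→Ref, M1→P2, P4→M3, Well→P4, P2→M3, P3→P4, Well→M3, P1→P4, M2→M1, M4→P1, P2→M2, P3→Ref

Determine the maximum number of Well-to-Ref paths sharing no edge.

4

Assign every edge capacity 1; by Menger, the answer equals the max flow.
Path Well→Ref (+1); total 1.
Path Well→P3→Ref (+1); total 2.
Path Well→P2→Ref (+1); total 3.
Path Well→M3→Ref (+1); total 4.
No residual Well→Ref path; max flow = 4.
Certifying cut of size 4: {M3→Ref, P2→Ref, P3→Ref, Well→Ref}.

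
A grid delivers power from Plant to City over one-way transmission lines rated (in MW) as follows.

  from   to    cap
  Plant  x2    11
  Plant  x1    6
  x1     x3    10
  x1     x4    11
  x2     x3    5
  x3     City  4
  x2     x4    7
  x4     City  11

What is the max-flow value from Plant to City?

15

Augment Plant→x1→x3→City: bottleneck 4, flow now 4.
Augment Plant→x1→x4→City: bottleneck 2, flow now 6.
Augment Plant→x2→x4→City: bottleneck 7, flow now 13.
Augment Plant→x2→x3→x1→x4→City: bottleneck 2, flow now 15. (uses reverse residual edge)
No augmenting path remains; maximum flow = 15.
In the residual graph, reachable from Plant: {Plant, x1, x2, x3, x4}.
Min-cut edges: x3→City (4), x4→City (11); capacity 4 + 11 = 15.
This cut is saturated, so no flow can exceed 15.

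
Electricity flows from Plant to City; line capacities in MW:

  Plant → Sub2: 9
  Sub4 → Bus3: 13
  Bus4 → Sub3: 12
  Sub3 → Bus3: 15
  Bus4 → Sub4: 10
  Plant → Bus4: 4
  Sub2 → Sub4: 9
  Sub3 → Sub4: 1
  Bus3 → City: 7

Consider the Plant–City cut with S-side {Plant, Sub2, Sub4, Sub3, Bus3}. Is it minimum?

No — its capacity is 11, but the minimum cut has capacity 7.

Given cut capacity: 4 + 7 = 11.
Augment Plant→Bus4→Sub4→Bus3→City: bottleneck 4, flow now 4.
Augment Plant→Sub2→Sub4→Bus3→City: bottleneck 3, flow now 7.
No augmenting path remains; maximum flow = 7.
In the residual graph, reachable from Plant: {Plant, Bus4, Sub2, Sub4, Sub3, Bus3}.
Min-cut edges: Bus3→City (7); capacity 7 = 7.
Cut capacity 11 exceeds the max flow 7, so it is not minimum.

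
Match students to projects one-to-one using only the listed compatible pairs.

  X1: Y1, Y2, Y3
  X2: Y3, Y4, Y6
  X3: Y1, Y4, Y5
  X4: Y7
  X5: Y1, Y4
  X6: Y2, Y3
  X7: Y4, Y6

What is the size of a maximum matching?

Unit-capacity flow: source→left, listed edges, right→sink; max matching = max flow.
Augmenting path X1→Y1 (+1); matched 1.
Augmenting path X2→Y3 (+1); matched 2.
Augmenting path X3→Y4 (+1); matched 3.
Augmenting path X4→Y7 (+1); matched 4.
Augmenting path X6→Y2 (+1); matched 5.
Augmenting path X7→Y6 (+1); matched 6.
Augmenting path X5→Y4→X3→Y5 (+1); matched 7.
No augmenting path remains; maximum matching = 7.
König certificate: {X1, X2, X3, X4, X5, X6, X7} is a vertex cover of size 7 (every listed pair touches it), so no matching can be larger.

7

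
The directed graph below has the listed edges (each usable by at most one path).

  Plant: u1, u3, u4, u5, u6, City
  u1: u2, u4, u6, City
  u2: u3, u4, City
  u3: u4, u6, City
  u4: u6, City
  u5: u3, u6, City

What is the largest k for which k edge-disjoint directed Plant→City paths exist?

5

Assign every edge capacity 1; by Menger, the answer equals the max flow.
Path Plant→City (+1); total 1.
Path Plant→u1→City (+1); total 2.
Path Plant→u3→City (+1); total 3.
Path Plant→u4→City (+1); total 4.
Path Plant→u5→City (+1); total 5.
No residual Plant→City path; max flow = 5.
Certifying cut of size 5: {Plant→City, Plant→u1, Plant→u3, Plant→u4, Plant→u5}.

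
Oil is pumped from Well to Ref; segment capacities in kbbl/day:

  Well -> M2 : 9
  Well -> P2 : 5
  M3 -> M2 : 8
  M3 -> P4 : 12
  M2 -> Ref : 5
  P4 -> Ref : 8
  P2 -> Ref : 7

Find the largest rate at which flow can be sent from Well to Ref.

Augment Well→M2→Ref: bottleneck 5, flow now 5.
Augment Well→P2→Ref: bottleneck 5, flow now 10.
No augmenting path remains; maximum flow = 10.
In the residual graph, reachable from Well: {Well, M2}.
Min-cut edges: Well→P2 (5), M2→Ref (5); capacity 5 + 5 = 10.
This cut is saturated, so no flow can exceed 10.

10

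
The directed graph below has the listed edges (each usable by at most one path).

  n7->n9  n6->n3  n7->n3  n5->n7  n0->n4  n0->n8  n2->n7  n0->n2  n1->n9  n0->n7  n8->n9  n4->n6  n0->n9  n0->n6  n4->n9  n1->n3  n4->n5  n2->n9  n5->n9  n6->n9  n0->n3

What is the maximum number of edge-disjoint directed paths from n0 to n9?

6

Assign every edge capacity 1; by Menger, the answer equals the max flow.
Path n0→n9 (+1); total 1.
Path n0→n2→n9 (+1); total 2.
Path n0→n4→n9 (+1); total 3.
Path n0→n6→n9 (+1); total 4.
Path n0→n7→n9 (+1); total 5.
Path n0→n8→n9 (+1); total 6.
No residual n0→n9 path; max flow = 6.
Certifying cut of size 6: {n0→n2, n0→n4, n0→n6, n0→n7, n0→n8, n0→n9}.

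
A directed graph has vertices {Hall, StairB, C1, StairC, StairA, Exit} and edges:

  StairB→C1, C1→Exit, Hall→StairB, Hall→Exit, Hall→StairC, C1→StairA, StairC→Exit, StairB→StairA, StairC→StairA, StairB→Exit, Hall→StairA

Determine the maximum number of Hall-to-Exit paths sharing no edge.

Assign every edge capacity 1; by Menger, the answer equals the max flow.
Path Hall→Exit (+1); total 1.
Path Hall→StairB→Exit (+1); total 2.
Path Hall→StairC→Exit (+1); total 3.
No residual Hall→Exit path; max flow = 3.
Certifying cut of size 3: {Hall→Exit, Hall→StairB, Hall→StairC}.

3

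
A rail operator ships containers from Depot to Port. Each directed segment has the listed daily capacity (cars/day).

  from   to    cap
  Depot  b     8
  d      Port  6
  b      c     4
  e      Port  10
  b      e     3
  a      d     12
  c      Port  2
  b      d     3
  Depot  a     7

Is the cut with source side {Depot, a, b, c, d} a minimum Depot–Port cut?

Yes — it is a minimum cut (capacity 11).

Given cut capacity: 3 + 2 + 6 = 11.
Augment Depot→a→d→Port: bottleneck 6, flow now 6.
Augment Depot→b→c→Port: bottleneck 2, flow now 8.
Augment Depot→b→e→Port: bottleneck 3, flow now 11.
No augmenting path remains; maximum flow = 11.
Cut capacity 11 equals the max flow, so it is a minimum cut.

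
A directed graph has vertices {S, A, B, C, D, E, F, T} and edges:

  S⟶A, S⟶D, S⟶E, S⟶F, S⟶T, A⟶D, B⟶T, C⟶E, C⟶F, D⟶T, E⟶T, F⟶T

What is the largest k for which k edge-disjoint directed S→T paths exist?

Assign every edge capacity 1; by Menger, the answer equals the max flow.
Path S→T (+1); total 1.
Path S→D→T (+1); total 2.
Path S→E→T (+1); total 3.
Path S→F→T (+1); total 4.
No residual S→T path; max flow = 4.
Certifying cut of size 4: {D→T, S→E, S→F, S→T}.

4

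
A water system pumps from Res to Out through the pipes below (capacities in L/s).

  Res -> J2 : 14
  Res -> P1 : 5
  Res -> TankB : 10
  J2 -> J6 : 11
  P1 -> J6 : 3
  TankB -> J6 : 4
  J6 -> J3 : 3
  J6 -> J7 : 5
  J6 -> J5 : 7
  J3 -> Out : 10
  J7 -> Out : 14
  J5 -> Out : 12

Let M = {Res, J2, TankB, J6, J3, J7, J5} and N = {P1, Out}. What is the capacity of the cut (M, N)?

Edges leaving {Res, J2, TankB, J6, J3, J7, J5}: Res→P1 (5), J3→Out (10), J7→Out (14), J5→Out (12).
Cut capacity = 5 + 10 + 14 + 12 = 41.

41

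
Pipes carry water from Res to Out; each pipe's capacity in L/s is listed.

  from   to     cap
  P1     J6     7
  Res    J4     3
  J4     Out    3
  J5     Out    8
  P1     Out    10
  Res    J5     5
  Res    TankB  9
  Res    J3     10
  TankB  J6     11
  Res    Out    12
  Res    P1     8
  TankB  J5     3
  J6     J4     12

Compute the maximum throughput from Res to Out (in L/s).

31

Augment Res→Out: bottleneck 12, flow now 12.
Augment Res→P1→Out: bottleneck 8, flow now 20.
Augment Res→J4→Out: bottleneck 3, flow now 23.
Augment Res→J5→Out: bottleneck 5, flow now 28.
Augment Res→TankB→J5→Out: bottleneck 3, flow now 31.
No augmenting path remains; maximum flow = 31.
In the residual graph, reachable from Res: {Res, TankB, J6, J4, J3}.
Min-cut edges: Res→P1 (8), Res→J5 (5), Res→Out (12), TankB→J5 (3), J4→Out (3); capacity 8 + 5 + 12 + 3 + 3 = 31.
This cut is saturated, so no flow can exceed 31.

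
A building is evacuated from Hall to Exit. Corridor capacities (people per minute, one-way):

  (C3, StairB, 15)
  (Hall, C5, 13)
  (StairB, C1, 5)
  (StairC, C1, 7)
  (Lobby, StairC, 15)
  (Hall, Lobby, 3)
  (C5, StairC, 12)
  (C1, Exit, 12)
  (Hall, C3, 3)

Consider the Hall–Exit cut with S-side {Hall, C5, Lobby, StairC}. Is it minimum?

Given cut capacity: 3 + 7 = 10.
Augment Hall→C3→StairB→C1→Exit: bottleneck 3, flow now 3.
Augment Hall→C5→StairC→C1→Exit: bottleneck 7, flow now 10.
No augmenting path remains; maximum flow = 10.
Cut capacity 10 equals the max flow, so it is a minimum cut.

Yes — it is a minimum cut (capacity 10).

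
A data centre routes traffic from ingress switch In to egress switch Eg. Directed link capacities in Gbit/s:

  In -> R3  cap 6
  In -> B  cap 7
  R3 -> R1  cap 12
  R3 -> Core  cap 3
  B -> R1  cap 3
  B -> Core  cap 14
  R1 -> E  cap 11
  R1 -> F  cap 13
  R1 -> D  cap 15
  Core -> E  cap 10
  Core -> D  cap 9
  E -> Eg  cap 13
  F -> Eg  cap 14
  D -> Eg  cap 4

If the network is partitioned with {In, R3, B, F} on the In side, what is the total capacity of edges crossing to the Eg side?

46

Edges leaving {In, R3, B, F}: R3→R1 (12), R3→Core (3), B→R1 (3), B→Core (14), F→Eg (14).
Cut capacity = 12 + 3 + 3 + 14 + 14 = 46.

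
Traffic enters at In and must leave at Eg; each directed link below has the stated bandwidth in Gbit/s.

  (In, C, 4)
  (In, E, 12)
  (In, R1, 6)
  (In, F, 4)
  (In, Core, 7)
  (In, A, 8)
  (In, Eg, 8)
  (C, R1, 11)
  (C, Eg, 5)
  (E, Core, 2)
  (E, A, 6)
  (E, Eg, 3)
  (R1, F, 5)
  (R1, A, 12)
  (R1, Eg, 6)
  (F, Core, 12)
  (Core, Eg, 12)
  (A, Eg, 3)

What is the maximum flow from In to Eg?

Augment In→Eg: bottleneck 8, flow now 8.
Augment In→C→Eg: bottleneck 4, flow now 12.
Augment In→E→Eg: bottleneck 3, flow now 15.
Augment In→R1→Eg: bottleneck 6, flow now 21.
Augment In→Core→Eg: bottleneck 7, flow now 28.
Augment In→A→Eg: bottleneck 3, flow now 31.
Augment In→E→Core→Eg: bottleneck 2, flow now 33.
Augment In→F→Core→Eg: bottleneck 3, flow now 36.
No augmenting path remains; maximum flow = 36.
In the residual graph, reachable from In: {In, E, F, Core, A}.
Min-cut edges: In→C (4), In→R1 (6), In→Eg (8), E→Eg (3), Core→Eg (12), A→Eg (3); capacity 4 + 6 + 8 + 3 + 12 + 3 = 36.
This cut is saturated, so no flow can exceed 36.

36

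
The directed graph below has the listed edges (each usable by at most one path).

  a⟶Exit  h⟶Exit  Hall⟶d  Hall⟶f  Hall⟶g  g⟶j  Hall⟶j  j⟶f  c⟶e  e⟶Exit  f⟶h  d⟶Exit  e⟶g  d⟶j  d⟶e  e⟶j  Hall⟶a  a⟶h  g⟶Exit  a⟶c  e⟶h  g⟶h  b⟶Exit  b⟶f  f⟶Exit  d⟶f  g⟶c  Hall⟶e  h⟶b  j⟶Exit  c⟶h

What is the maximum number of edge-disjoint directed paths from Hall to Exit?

6

Assign every edge capacity 1; by Menger, the answer equals the max flow.
Path Hall→a→Exit (+1); total 1.
Path Hall→d→Exit (+1); total 2.
Path Hall→e→Exit (+1); total 3.
Path Hall→f→Exit (+1); total 4.
Path Hall→g→Exit (+1); total 5.
Path Hall→j→Exit (+1); total 6.
No residual Hall→Exit path; max flow = 6.
Certifying cut of size 6: {Hall→a, Hall→d, Hall→e, Hall→f, Hall→g, Hall→j}.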